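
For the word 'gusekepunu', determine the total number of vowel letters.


Scanning each character of 'gusekepunu':
  Position 1: 'g' -> consonant (running count: 0)
  Position 2: 'u' -> vowel (running count: 1)
  Position 3: 's' -> consonant (running count: 1)
  Position 4: 'e' -> vowel (running count: 2)
  Position 5: 'k' -> consonant (running count: 2)
  Position 6: 'e' -> vowel (running count: 3)
  Position 7: 'p' -> consonant (running count: 3)
  Position 8: 'u' -> vowel (running count: 4)
  Position 9: 'n' -> consonant (running count: 4)
  Position 10: 'u' -> vowel (running count: 5)
Total vowels: 5

5


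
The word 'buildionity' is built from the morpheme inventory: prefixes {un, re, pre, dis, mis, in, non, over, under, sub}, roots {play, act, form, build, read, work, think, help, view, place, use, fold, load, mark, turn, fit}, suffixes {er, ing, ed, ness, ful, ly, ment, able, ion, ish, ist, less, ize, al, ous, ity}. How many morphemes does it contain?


Segmenting 'buildionity' against the inventory:
  'build' -> root (morpheme 1)
  'ion' -> suffix (morpheme 2)
  'ity' -> suffix (morpheme 3)
Total morphemes: 3

3


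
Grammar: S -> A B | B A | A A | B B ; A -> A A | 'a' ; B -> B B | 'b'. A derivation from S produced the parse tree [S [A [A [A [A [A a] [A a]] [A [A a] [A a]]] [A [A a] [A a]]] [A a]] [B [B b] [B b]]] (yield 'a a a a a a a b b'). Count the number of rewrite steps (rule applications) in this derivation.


Every bracketed nonterminal node [X ...] in the tree is produced by exactly one rule application.
Reading the tree off as a leftmost derivation:
  Step 1: S  =>  A B   (applied S -> A B)
  Step 2: A B  =>  A A B   (applied A -> A A)
  Step 3: A A B  =>  A A A B   (applied A -> A A)
  Step 4: A A A B  =>  A A A A B   (applied A -> A A)
  Step 5: A A A A B  =>  A A A A A B   (applied A -> A A)
  Step 6: A A A A A B  =>  a A A A A B   (applied A -> a)
  Step 7: a A A A A B  =>  a a A A A B   (applied A -> a)
  Step 8: a a A A A B  =>  a a A A A A B   (applied A -> A A)
  Step 9: a a A A A A B  =>  a a a A A A B   (applied A -> a)
  Step 10: a a a A A A B  =>  a a a a A A B   (applied A -> a)
  Step 11: a a a a A A B  =>  a a a a A A A B   (applied A -> A A)
  Step 12: a a a a A A A B  =>  a a a a a A A B   (applied A -> a)
  Step 13: a a a a a A A B  =>  a a a a a a A B   (applied A -> a)
  Step 14: a a a a a a A B  =>  a a a a a a a B   (applied A -> a)
  Step 15: a a a a a a a B  =>  a a a a a a a B B   (applied B -> B B)
  Step 16: a a a a a a a B B  =>  a a a a a a a b B   (applied B -> b)
  Step 17: a a a a a a a b B  =>  a a a a a a a b b   (applied B -> b)
Final yield: a a a a a a a b b
Total rewrite steps: 17

17


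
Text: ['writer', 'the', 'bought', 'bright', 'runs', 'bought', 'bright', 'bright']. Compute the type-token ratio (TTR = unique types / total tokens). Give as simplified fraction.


Tokens: 8
Unique types: ('bought', 'bright', 'runs', 'the', 'writer') = 5
TTR = 5/8
Already in lowest terms.

5/8


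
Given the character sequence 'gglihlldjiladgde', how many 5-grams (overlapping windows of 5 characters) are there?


String 'gglihlldjiladgde' has length L = 16.
Number of overlapping n-grams = L - n + 1
Substituting: 16 - 5 + 1 = 12

12


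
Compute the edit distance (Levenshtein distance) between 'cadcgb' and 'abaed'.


Building DP table for s1='cadcgb' (len 6) and s2='abaed' (len 5):
       a  b  a  e  d
    0  1  2  3  4  5
  c 1  1  2  3  4  5
  a 2  1  2  2  3  4
  d 3  2  2  3  3  3
  c 4  3  3  3  4  4
  g 5  4  4  4  4  5
  b 6  5  4  5  5  5
Edit distance = dp[6][5] = 5

5


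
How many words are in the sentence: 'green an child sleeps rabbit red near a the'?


Counting words by splitting on spaces:
  Word 1: 'green'
  Word 2: 'an'
  Word 3: 'child'
  Word 4: 'sleeps'
  Word 5: 'rabbit'
  Word 6: 'red'
  Word 7: 'near'
  Word 8: 'a'
  Word 9: 'the'
Total words: 9

9


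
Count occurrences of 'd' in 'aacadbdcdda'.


Scanning 'aacadbdcdda' for 'd':
  Position 4: 'd' -> MATCH (count: 1)
  Position 6: 'd' -> MATCH (count: 2)
  Position 8: 'd' -> MATCH (count: 3)
  Position 9: 'd' -> MATCH (count: 4)
Total occurrences of 'd': 4

4


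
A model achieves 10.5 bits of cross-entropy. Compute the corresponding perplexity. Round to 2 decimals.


Perplexity formula: PP = 2^H
H = 10.5
PP = 2^10.5
Decompose: 2^10.5 = 2^10 * 2^0.5 = 2^10 * sqrt(2)
2^10 = 1024, sqrt(2) ~ 1.4142136
PP ~ 1024 * 1.4142136 = 1448.1547264
Rounded to 2 decimals: 1448.15

1448.15


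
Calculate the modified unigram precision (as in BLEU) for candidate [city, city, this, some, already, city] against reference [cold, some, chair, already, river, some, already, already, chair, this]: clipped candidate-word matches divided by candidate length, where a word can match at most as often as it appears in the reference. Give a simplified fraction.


Reference word counts: {'already': 3, 'chair': 2, 'cold': 1, 'river': 1, 'some': 2, 'this': 1}
Checking each candidate word (with clipping):
  'city' -> not in reference -> no match (matches: 0)
  'city' -> not in reference -> no match (matches: 0)
  'this' -> in reference (ref count 1, used 1/1) -> match (matches: 1)
  'some' -> in reference (ref count 2, used 1/2) -> match (matches: 2)
  'already' -> in reference (ref count 3, used 1/3) -> match (matches: 3)
  'city' -> not in reference -> no match (matches: 3)
Clipped matches: 3, Candidate length: 6
Precision = 3/6 = 1/2

1/2


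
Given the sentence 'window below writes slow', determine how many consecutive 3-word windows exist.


Word trigrams from [4] words:
  Trigram 1: (window below writes)
  Trigram 2: (below writes slow)
Total word trigrams: 4 - 2 = 2

2


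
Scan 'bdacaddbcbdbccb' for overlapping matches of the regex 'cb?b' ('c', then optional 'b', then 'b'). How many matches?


Pattern: cb?b means 'c', then optional 'b', then 'b'.
Scanning 'bdacaddbcbdbccb' position-by-position:
  Pos 0: window 'bda' -> no
  Pos 1: window 'dac' -> no
  Pos 2: window 'aca' -> no
  Pos 3: window 'cad' -> no
  Pos 4: window 'add' -> no
  Pos 5: window 'ddb' -> no
  Pos 6: window 'dbc' -> no
  Pos 7: window 'bcb' -> no
  Pos 8: window 'cbd' -> MATCH
  Pos 9: window 'bdb' -> no
  Pos 10: window 'dbc' -> no
  Pos 11: window 'bcc' -> no
  Pos 12: window 'ccb' -> no
  Pos 13: window 'cb' -> MATCH
  Pos 14: window 'b' -> no
Total matches: 2

2


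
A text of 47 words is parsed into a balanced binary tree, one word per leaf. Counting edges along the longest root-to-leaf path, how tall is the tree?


In a balanced binary tree with n leaves the deepest leaf is ceil(log2(n)) edges below the root.
log2(47) = 5.5546
ceil(5.5546) = 6
height (edges) = 6

6


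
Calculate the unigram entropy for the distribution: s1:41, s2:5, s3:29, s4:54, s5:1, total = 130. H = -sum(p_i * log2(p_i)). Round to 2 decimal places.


Computing entropy H = -sum(p_i * log2(p_i)):
  s1: p = 41/130 = 0.3154, -p*log2(p) = 0.5251
  s2: p = 5/130 = 0.0385, -p*log2(p) = 0.1808
  s3: p = 29/130 = 0.2231, -p*log2(p) = 0.4828
  s4: p = 54/130 = 0.4154, -p*log2(p) = 0.5265
  s5: p = 1/130 = 0.0077, -p*log2(p) = 0.0540
H = sum of terms = 1.7692
Rounded to 2 decimals: 1.77

1.77


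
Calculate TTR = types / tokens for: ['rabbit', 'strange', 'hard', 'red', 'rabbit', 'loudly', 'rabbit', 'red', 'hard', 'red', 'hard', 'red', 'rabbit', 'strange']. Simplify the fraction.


Tokens: 14
Unique types: ('hard', 'loudly', 'rabbit', 'red', 'strange') = 5
TTR = 5/14
Already in lowest terms.

5/14


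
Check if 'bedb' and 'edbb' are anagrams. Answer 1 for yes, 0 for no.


Sort characters of 'bedb': 'bbde'
Sort characters of 'edbb': 'bbde'
Sorted forms match -> they ARE anagrams
Result: 1

1


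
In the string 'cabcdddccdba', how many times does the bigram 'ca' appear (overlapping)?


Scanning 'cabcdddccdba' for bigram 'ca':
  Position 0: 'ca' -> MATCH
  Position 1: 'ab' -> no
  Position 2: 'bc' -> no
  Position 3: 'cd' -> no
  Position 4: 'dd' -> no
  Position 5: 'dd' -> no
  Position 6: 'dc' -> no
  Position 7: 'cc' -> no
  Position 8: 'cd' -> no
  Position 9: 'db' -> no
  Position 10: 'ba' -> no
Total matches: 1

1


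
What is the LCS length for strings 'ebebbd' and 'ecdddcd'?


DP table for LCS of 'ebebbd' and 'ecdddcd':
       e  c  d  d  d  c  d
    0  0  0  0  0  0  0  0
  e 0  1  1  1  1  1  1  1
  b 0  1  1  1  1  1  1  1
  e 0  1  1  1  1  1  1  1
  b 0  1  1  1  1  1  1  1
  b 0  1  1  1  1  1  1  1
  d 0  1  1  2  2  2  2  2
LCS: 'ed'
LCS length = 2

2


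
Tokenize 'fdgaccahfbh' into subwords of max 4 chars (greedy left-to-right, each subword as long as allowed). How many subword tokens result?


'fdgaccahfbh' has 11 characters.
Chunking with max size 4:
  Chunk 1: 'fdga' (positions 0-3)
  Chunk 2: 'ccah' (positions 4-7)
  Chunk 3: 'fbh' (positions 8-10)
Total chunks: ceil(11 / 4) = 3

3


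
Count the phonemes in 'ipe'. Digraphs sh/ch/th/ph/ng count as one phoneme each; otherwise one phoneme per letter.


Parsing 'ipe' greedily, digraphs first:
  'i' -> vowel phoneme (phonemes so far: 1)
  'p' -> consonant phoneme (phonemes so far: 2)
  'e' -> vowel phoneme (phonemes so far: 3)
Total phonemes: 3

3


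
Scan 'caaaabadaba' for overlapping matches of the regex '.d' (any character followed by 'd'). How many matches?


Pattern: .d means any character followed by 'd'.
Scanning 'caaaabadaba' position-by-position:
  Pos 0: window 'ca' -> no
  Pos 1: window 'aa' -> no
  Pos 2: window 'aa' -> no
  Pos 3: window 'aa' -> no
  Pos 4: window 'ab' -> no
  Pos 5: window 'ba' -> no
  Pos 6: window 'ad' -> MATCH
  Pos 7: window 'da' -> no
  Pos 8: window 'ab' -> no
  Pos 9: window 'ba' -> no
  Pos 10: window 'a' -> no
Total matches: 1

1


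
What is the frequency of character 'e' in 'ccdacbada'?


Scanning 'ccdacbada' for 'e':
  No matches found.
Total occurrences of 'e': 0

0


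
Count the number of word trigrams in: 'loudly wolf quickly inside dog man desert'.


Word trigrams from [7] words:
  Trigram 1: (loudly wolf quickly)
  Trigram 2: (wolf quickly inside)
  Trigram 3: (quickly inside dog)
  Trigram 4: (inside dog man)
  Trigram 5: (dog man desert)
Total word trigrams: 7 - 2 = 5

5


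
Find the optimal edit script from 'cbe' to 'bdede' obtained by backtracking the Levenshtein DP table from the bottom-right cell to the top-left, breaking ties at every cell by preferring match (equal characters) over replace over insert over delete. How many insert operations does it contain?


Edit distance = 4. Backtracking from cell (3, 5) with preference match > replace > insert > delete,
then listing the resulting alignment 'cbe' -> 'bdede' left to right:
  Step 1: insert 'b' [insertion #1]
  Step 2: insert 'd' [insertion #2]
  Step 3: replace c->e
  Step 4: replace b->d
  Step 5: keep 'e'
Total insertions: 2

2


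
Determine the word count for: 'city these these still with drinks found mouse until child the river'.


Counting words by splitting on spaces:
  Word 1: 'city'
  Word 2: 'these'
  Word 3: 'these'
  Word 4: 'still'
  Word 5: 'with'
  Word 6: 'drinks'
  Word 7: 'found'
  Word 8: 'mouse'
  Word 9: 'until'
  Word 10: 'child'
  Word 11: 'the'
  Word 12: 'river'
Total words: 12

12


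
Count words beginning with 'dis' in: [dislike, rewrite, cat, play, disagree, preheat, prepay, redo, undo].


Checking each word for prefix 'dis':
  'dislike' -> YES, starts with 'dis' (count: 1)
  'rewrite' -> no (count: 1)
  'cat' -> no (count: 1)
  'play' -> no (count: 1)
  'disagree' -> YES, starts with 'dis' (count: 2)
  'preheat' -> no (count: 2)
  'prepay' -> no (count: 2)
  'redo' -> no (count: 2)
  'undo' -> no (count: 2)
Total with prefix 'dis': 2

2


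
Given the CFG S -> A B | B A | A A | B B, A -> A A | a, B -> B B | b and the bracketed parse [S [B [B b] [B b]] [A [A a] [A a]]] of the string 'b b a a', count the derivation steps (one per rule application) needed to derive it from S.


Every bracketed nonterminal node [X ...] in the tree is produced by exactly one rule application.
Reading the tree off as a leftmost derivation:
  Step 1: S  =>  B A   (applied S -> B A)
  Step 2: B A  =>  B B A   (applied B -> B B)
  Step 3: B B A  =>  b B A   (applied B -> b)
  Step 4: b B A  =>  b b A   (applied B -> b)
  Step 5: b b A  =>  b b A A   (applied A -> A A)
  Step 6: b b A A  =>  b b a A   (applied A -> a)
  Step 7: b b a A  =>  b b a a   (applied A -> a)
Final yield: b b a a
Total rewrite steps: 7

7


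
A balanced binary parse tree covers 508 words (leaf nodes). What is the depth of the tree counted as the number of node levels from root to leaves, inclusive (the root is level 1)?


In a balanced binary tree with n leaves the deepest leaf is ceil(log2(n)) edges below the root,
so counting node levels inclusive of root and leaves gives ceil(log2(n)) + 1 levels.
log2(508) = 8.9887
ceil(8.9887) = 9
levels = 9 + 1 = 10

10


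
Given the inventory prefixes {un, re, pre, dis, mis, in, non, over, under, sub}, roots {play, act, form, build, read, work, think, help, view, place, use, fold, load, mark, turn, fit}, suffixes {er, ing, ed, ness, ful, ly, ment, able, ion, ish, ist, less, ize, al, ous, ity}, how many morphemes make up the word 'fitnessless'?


Segmenting 'fitnessless' against the inventory:
  'fit' -> root (morpheme 1)
  'ness' -> suffix (morpheme 2)
  'less' -> suffix (morpheme 3)
Total morphemes: 3

3


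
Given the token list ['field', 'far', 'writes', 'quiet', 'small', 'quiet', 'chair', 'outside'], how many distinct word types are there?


Listing all tokens and tracking unique types:
  Token 1: 'field' -> NEW (unique so far: 1)
  Token 2: 'far' -> NEW (unique so far: 2)
  Token 3: 'writes' -> NEW (unique so far: 3)
  Token 4: 'quiet' -> NEW (unique so far: 4)
  Token 5: 'small' -> NEW (unique so far: 5)
  Token 6: 'quiet' -> duplicate (unique so far: 5)
  Token 7: 'chair' -> NEW (unique so far: 6)
  Token 8: 'outside' -> NEW (unique so far: 7)
Unique types: ('chair', 'far', 'field', 'outside', 'quiet', 'small', 'writes')
Vocabulary size: 7

7


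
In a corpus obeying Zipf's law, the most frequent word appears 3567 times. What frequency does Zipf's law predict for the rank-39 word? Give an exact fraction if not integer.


Zipf's law: freq(rank) = f1 / rank
f1 = 3567, rank = 39
freq = 3567 / 39
GCD(3567, 39) = 3
Simplified: 1189/13

1189/13


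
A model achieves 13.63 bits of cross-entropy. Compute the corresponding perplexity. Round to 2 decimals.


Perplexity formula: PP = 2^H
H = 13.63
PP = 2^13.63
Decompose: 2^13.63 = 2^13 * 2^0.63
2^13 = 8192, 2^0.63 ~ 1.5475650
PP ~ 8192 * 1.5475650 = 12677.6524800
Rounded to 2 decimals: 12677.65

12677.65


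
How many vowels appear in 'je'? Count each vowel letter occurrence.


Scanning each character of 'je':
  Position 1: 'j' -> consonant (running count: 0)
  Position 2: 'e' -> vowel (running count: 1)
Total vowels: 1

1


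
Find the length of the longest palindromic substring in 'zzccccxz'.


Scanning 'zzccccxz' for palindromic substrings.
Substring at positions 2-5: 'cccc'.
Check: reverse('cccc') = 'cccc' -> palindrome confirmed.
Neighbouring characters ('z' / 'x') break symmetry, so it cannot extend further.
No longer palindromic substring exists; longest length = 4

4


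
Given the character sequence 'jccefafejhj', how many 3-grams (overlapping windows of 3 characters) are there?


String 'jccefafejhj' has length L = 11.
Number of overlapping n-grams = L - n + 1
Substituting: 11 - 3 + 1 = 9

9


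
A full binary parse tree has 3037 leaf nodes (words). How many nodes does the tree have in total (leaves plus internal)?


Leaf nodes (terminals): 3037
Internal nodes = n - 1 = 3037 - 1 = 3036
Total = leaves + internal = 3037 + 3036 = 6073

6073


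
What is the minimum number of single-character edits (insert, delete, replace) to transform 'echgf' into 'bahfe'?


Building DP table for s1='echgf' (len 5) and s2='bahfe' (len 5):
       b  a  h  f  e
    0  1  2  3  4  5
  e 1  1  2  3  4  4
  c 2  2  2  3  4  5
  h 3  3  3  2  3  4
  g 4  4  4  3  3  4
  f 5  5  5  4  3  4
Edit distance = dp[5][5] = 4

4


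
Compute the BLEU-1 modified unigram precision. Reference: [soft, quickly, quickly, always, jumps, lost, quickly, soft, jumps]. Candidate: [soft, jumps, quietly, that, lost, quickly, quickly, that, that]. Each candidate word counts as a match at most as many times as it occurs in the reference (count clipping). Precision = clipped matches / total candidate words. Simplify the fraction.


Reference word counts: {'always': 1, 'jumps': 2, 'lost': 1, 'quickly': 3, 'soft': 2}
Checking each candidate word (with clipping):
  'soft' -> in reference (ref count 2, used 1/2) -> match (matches: 1)
  'jumps' -> in reference (ref count 2, used 1/2) -> match (matches: 2)
  'quietly' -> not in reference -> no match (matches: 2)
  'that' -> not in reference -> no match (matches: 2)
  'lost' -> in reference (ref count 1, used 1/1) -> match (matches: 3)
  'quickly' -> in reference (ref count 3, used 1/3) -> match (matches: 4)
  'quickly' -> in reference (ref count 3, used 2/3) -> match (matches: 5)
  'that' -> not in reference -> no match (matches: 5)
  'that' -> not in reference -> no match (matches: 5)
Clipped matches: 5, Candidate length: 9
Precision = 5/9

5/9


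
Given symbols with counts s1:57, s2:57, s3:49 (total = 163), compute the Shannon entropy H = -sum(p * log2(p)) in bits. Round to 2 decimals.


Computing entropy H = -sum(p_i * log2(p_i)):
  s1: p = 57/163 = 0.3497, -p*log2(p) = 0.5301
  s2: p = 57/163 = 0.3497, -p*log2(p) = 0.5301
  s3: p = 49/163 = 0.3006, -p*log2(p) = 0.5213
H = sum of terms = 1.5815
Rounded to 2 decimals: 1.58

1.58


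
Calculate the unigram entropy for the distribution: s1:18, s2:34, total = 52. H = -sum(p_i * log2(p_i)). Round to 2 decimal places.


Computing entropy H = -sum(p_i * log2(p_i)):
  s1: p = 18/52 = 0.3462, -p*log2(p) = 0.5298
  s2: p = 34/52 = 0.6538, -p*log2(p) = 0.4008
H = sum of terms = 0.9306
Rounded to 2 decimals: 0.93

0.93


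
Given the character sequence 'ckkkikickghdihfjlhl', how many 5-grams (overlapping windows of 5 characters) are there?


String 'ckkkikickghdihfjlhl' has length L = 19.
Number of overlapping n-grams = L - n + 1
Substituting: 19 - 5 + 1 = 15

15


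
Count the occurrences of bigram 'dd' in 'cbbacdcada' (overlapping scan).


Scanning 'cbbacdcada' for bigram 'dd':
  Position 0: 'cb' -> no
  Position 1: 'bb' -> no
  Position 2: 'ba' -> no
  Position 3: 'ac' -> no
  Position 4: 'cd' -> no
  Position 5: 'dc' -> no
  Position 6: 'ca' -> no
  Position 7: 'ad' -> no
  Position 8: 'da' -> no
Total matches: 0

0


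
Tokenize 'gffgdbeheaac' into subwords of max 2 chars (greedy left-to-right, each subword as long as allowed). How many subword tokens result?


'gffgdbeheaac' has 12 characters.
Chunking with max size 2:
  Chunk 1: 'gf' (positions 0-1)
  Chunk 2: 'fg' (positions 2-3)
  Chunk 3: 'db' (positions 4-5)
  Chunk 4: 'eh' (positions 6-7)
  Chunk 5: 'ea' (positions 8-9)
  Chunk 6: 'ac' (positions 10-11)
Total chunks: ceil(12 / 2) = 6

6


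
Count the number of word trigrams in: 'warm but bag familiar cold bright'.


Word trigrams from [6] words:
  Trigram 1: (warm but bag)
  Trigram 2: (but bag familiar)
  Trigram 3: (bag familiar cold)
  Trigram 4: (familiar cold bright)
Total word trigrams: 6 - 2 = 4

4


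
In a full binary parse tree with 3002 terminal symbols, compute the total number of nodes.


Leaf nodes (terminals): 3002
Internal nodes = n - 1 = 3002 - 1 = 3001
Total = leaves + internal = 3002 + 3001 = 6003

6003


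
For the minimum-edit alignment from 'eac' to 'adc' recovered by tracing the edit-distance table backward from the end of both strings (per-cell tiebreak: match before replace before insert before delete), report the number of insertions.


Edit distance = 2. Backtracking from cell (3, 3) with preference match > replace > insert > delete,
then listing the resulting alignment 'eac' -> 'adc' left to right:
  Step 1: replace e->a
  Step 2: replace a->d
  Step 3: keep 'c'
Total insertions: 0

0


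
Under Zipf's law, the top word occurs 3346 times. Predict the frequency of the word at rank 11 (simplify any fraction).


Zipf's law: freq(rank) = f1 / rank
f1 = 3346, rank = 11
freq = 3346 / 11
GCD(3346, 11) = 1
Simplified: 3346/11

3346/11


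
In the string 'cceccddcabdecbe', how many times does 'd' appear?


Scanning 'cceccddcabdecbe' for 'd':
  Position 5: 'd' -> MATCH (count: 1)
  Position 6: 'd' -> MATCH (count: 2)
  Position 10: 'd' -> MATCH (count: 3)
Total occurrences of 'd': 3

3


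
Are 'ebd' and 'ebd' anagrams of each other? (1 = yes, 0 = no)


Sort characters of 'ebd': 'bde'
Sort characters of 'ebd': 'bde'
Sorted forms match -> they ARE anagrams
Result: 1

1


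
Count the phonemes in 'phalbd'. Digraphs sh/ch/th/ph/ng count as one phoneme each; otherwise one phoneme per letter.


Parsing 'phalbd' greedily, digraphs first:
  'ph' -> digraph (1 consonant phoneme) (phonemes so far: 1)
  'a' -> vowel phoneme (phonemes so far: 2)
  'l' -> consonant phoneme (phonemes so far: 3)
  'b' -> consonant phoneme (phonemes so far: 4)
  'd' -> consonant phoneme (phonemes so far: 5)
Total phonemes: 5

5


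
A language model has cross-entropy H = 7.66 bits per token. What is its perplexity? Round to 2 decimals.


Perplexity formula: PP = 2^H
H = 7.66
PP = 2^7.66
Decompose: 2^7.66 = 2^7 * 2^0.66
2^7 = 128, 2^0.66 ~ 1.5800826
PP ~ 128 * 1.5800826 = 202.2505728
Rounded to 2 decimals: 202.25

202.25


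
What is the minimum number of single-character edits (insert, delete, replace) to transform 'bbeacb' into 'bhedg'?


Building DP table for s1='bbeacb' (len 6) and s2='bhedg' (len 5):
       b  h  e  d  g
    0  1  2  3  4  5
  b 1  0  1  2  3  4
  b 2  1  1  2  3  4
  e 3  2  2  1  2  3
  a 4  3  3  2  2  3
  c 5  4  4  3  3  3
  b 6  5  5  4  4  4
Edit distance = dp[6][5] = 4

4


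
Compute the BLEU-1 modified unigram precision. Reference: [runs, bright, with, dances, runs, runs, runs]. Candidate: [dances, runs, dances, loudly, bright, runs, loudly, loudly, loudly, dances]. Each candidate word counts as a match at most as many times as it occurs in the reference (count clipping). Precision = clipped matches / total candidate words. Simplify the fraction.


Reference word counts: {'bright': 1, 'dances': 1, 'runs': 4, 'with': 1}
Checking each candidate word (with clipping):
  'dances' -> in reference (ref count 1, used 1/1) -> match (matches: 1)
  'runs' -> in reference (ref count 4, used 1/4) -> match (matches: 2)
  'dances' -> ref count 1 already used up (1/1) -> clipped, no match (matches: 2)
  'loudly' -> not in reference -> no match (matches: 2)
  'bright' -> in reference (ref count 1, used 1/1) -> match (matches: 3)
  'runs' -> in reference (ref count 4, used 2/4) -> match (matches: 4)
  'loudly' -> not in reference -> no match (matches: 4)
  'loudly' -> not in reference -> no match (matches: 4)
  'loudly' -> not in reference -> no match (matches: 4)
  'dances' -> ref count 1 already used up (1/1) -> clipped, no match (matches: 4)
Clipped matches: 4, Candidate length: 10
Precision = 4/10 = 2/5

2/5


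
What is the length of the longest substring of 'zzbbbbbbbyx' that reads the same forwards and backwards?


Scanning 'zzbbbbbbbyx' for palindromic substrings.
Substring at positions 2-8: 'bbbbbbb'.
Check: reverse('bbbbbbb') = 'bbbbbbb' -> palindrome confirmed.
Neighbouring characters ('z' / 'y') break symmetry, so it cannot extend further.
No longer palindromic substring exists; longest length = 7

7


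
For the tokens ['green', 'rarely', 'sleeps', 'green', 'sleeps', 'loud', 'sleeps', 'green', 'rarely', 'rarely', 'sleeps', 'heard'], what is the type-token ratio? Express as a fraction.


Tokens: 12
Unique types: ('green', 'heard', 'loud', 'rarely', 'sleeps') = 5
TTR = 5/12
Already in lowest terms.

5/12


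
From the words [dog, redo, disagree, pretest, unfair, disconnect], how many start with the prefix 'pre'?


Checking each word for prefix 'pre':
  'dog' -> no (count: 0)
  'redo' -> no (count: 0)
  'disagree' -> no (count: 0)
  'pretest' -> YES, starts with 'pre' (count: 1)
  'unfair' -> no (count: 1)
  'disconnect' -> no (count: 1)
Total with prefix 'pre': 1

1


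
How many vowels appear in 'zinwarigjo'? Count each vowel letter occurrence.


Scanning each character of 'zinwarigjo':
  Position 1: 'z' -> consonant (running count: 0)
  Position 2: 'i' -> vowel (running count: 1)
  Position 3: 'n' -> consonant (running count: 1)
  Position 4: 'w' -> consonant (running count: 1)
  Position 5: 'a' -> vowel (running count: 2)
  Position 6: 'r' -> consonant (running count: 2)
  Position 7: 'i' -> vowel (running count: 3)
  Position 8: 'g' -> consonant (running count: 3)
  Position 9: 'j' -> consonant (running count: 3)
  Position 10: 'o' -> vowel (running count: 4)
Total vowels: 4

4


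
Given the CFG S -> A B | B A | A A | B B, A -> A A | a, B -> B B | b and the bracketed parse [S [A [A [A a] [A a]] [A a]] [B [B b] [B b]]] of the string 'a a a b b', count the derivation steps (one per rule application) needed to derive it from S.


Every bracketed nonterminal node [X ...] in the tree is produced by exactly one rule application.
Reading the tree off as a leftmost derivation:
  Step 1: S  =>  A B   (applied S -> A B)
  Step 2: A B  =>  A A B   (applied A -> A A)
  Step 3: A A B  =>  A A A B   (applied A -> A A)
  Step 4: A A A B  =>  a A A B   (applied A -> a)
  Step 5: a A A B  =>  a a A B   (applied A -> a)
  Step 6: a a A B  =>  a a a B   (applied A -> a)
  Step 7: a a a B  =>  a a a B B   (applied B -> B B)
  Step 8: a a a B B  =>  a a a b B   (applied B -> b)
  Step 9: a a a b B  =>  a a a b b   (applied B -> b)
Final yield: a a a b b
Total rewrite steps: 9

9


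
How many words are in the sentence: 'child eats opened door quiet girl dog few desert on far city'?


Counting words by splitting on spaces:
  Word 1: 'child'
  Word 2: 'eats'
  Word 3: 'opened'
  Word 4: 'door'
  Word 5: 'quiet'
  Word 6: 'girl'
  Word 7: 'dog'
  Word 8: 'few'
  Word 9: 'desert'
  Word 10: 'on'
  Word 11: 'far'
  Word 12: 'city'
Total words: 12

12


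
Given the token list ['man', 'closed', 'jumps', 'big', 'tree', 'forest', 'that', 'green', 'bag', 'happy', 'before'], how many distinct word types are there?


Listing all tokens and tracking unique types:
  Token 1: 'man' -> NEW (unique so far: 1)
  Token 2: 'closed' -> NEW (unique so far: 2)
  Token 3: 'jumps' -> NEW (unique so far: 3)
  Token 4: 'big' -> NEW (unique so far: 4)
  Token 5: 'tree' -> NEW (unique so far: 5)
  Token 6: 'forest' -> NEW (unique so far: 6)
  Token 7: 'that' -> NEW (unique so far: 7)
  Token 8: 'green' -> NEW (unique so far: 8)
  Token 9: 'bag' -> NEW (unique so far: 9)
  Token 10: 'happy' -> NEW (unique so far: 10)
  Token 11: 'before' -> NEW (unique so far: 11)
Unique types: ('bag', 'before', 'big', 'closed', 'forest', 'green', 'happy', 'jumps', 'man', 'that', 'tree')
Vocabulary size: 11

11


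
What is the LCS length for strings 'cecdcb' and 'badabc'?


DP table for LCS of 'cecdcb' and 'badabc':
       b  a  d  a  b  c
    0  0  0  0  0  0  0
  c 0  0  0  0  0  0  1
  e 0  0  0  0  0  0  1
  c 0  0  0  0  0  0  1
  d 0  0  0  1  1  1  1
  c 0  0  0  1  1  1  2
  b 0  1  1  1  1  2  2
LCS: 'dc'
LCS length = 2

2


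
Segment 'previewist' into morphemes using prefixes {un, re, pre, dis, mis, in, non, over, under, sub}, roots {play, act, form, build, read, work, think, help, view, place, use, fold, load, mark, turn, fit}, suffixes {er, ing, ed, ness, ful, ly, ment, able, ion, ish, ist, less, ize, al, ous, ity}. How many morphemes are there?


Segmenting 'previewist' against the inventory:
  'pre' -> prefix (morpheme 1)
  'view' -> root (morpheme 2)
  'ist' -> suffix (morpheme 3)
Total morphemes: 3

3


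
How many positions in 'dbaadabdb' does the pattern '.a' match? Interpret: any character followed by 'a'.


Pattern: .a means any character followed by 'a'.
Scanning 'dbaadabdb' position-by-position:
  Pos 0: window 'db' -> no
  Pos 1: window 'ba' -> MATCH
  Pos 2: window 'aa' -> MATCH
  Pos 3: window 'ad' -> no
  Pos 4: window 'da' -> MATCH
  Pos 5: window 'ab' -> no
  Pos 6: window 'bd' -> no
  Pos 7: window 'db' -> no
  Pos 8: window 'b' -> no
Total matches: 3

3


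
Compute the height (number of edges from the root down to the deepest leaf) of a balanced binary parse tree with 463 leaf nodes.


In a balanced binary tree with n leaves the deepest leaf is ceil(log2(n)) edges below the root.
log2(463) = 8.8549
ceil(8.8549) = 9
height (edges) = 9

9


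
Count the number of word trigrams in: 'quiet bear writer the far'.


Word trigrams from [5] words:
  Trigram 1: (quiet bear writer)
  Trigram 2: (bear writer the)
  Trigram 3: (writer the far)
Total word trigrams: 5 - 2 = 3

3


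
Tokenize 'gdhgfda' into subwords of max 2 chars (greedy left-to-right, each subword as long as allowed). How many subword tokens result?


'gdhgfda' has 7 characters.
Chunking with max size 2:
  Chunk 1: 'gd' (positions 0-1)
  Chunk 2: 'hg' (positions 2-3)
  Chunk 3: 'fd' (positions 4-5)
  Chunk 4: 'a' (positions 6-6)
Total chunks: ceil(7 / 2) = 4

4


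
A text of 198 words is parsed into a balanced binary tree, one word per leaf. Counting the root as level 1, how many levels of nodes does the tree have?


In a balanced binary tree with n leaves the deepest leaf is ceil(log2(n)) edges below the root,
so counting node levels inclusive of root and leaves gives ceil(log2(n)) + 1 levels.
log2(198) = 7.6294
ceil(7.6294) = 8
levels = 8 + 1 = 9

9


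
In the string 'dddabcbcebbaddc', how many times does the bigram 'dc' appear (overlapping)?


Scanning 'dddabcbcebbaddc' for bigram 'dc':
  Position 0: 'dd' -> no
  Position 1: 'dd' -> no
  Position 2: 'da' -> no
  Position 3: 'ab' -> no
  Position 4: 'bc' -> no
  Position 5: 'cb' -> no
  Position 6: 'bc' -> no
  Position 7: 'ce' -> no
  Position 8: 'eb' -> no
  Position 9: 'bb' -> no
  Position 10: 'ba' -> no
  Position 11: 'ad' -> no
  Position 12: 'dd' -> no
  Position 13: 'dc' -> MATCH
Total matches: 1

1


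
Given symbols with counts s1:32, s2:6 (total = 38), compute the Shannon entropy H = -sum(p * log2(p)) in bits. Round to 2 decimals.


Computing entropy H = -sum(p_i * log2(p_i)):
  s1: p = 32/38 = 0.8421, -p*log2(p) = 0.2088
  s2: p = 6/38 = 0.1579, -p*log2(p) = 0.4205
H = sum of terms = 0.6293
Rounded to 2 decimals: 0.63

0.63


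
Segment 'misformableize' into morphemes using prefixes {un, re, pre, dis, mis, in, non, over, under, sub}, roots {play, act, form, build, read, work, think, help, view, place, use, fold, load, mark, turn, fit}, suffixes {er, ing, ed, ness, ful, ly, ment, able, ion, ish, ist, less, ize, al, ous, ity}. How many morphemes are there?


Segmenting 'misformableize' against the inventory:
  'mis' -> prefix (morpheme 1)
  'form' -> root (morpheme 2)
  'able' -> suffix (morpheme 3)
  'ize' -> suffix (morpheme 4)
Total morphemes: 4

4


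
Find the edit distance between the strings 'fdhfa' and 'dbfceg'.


Building DP table for s1='fdhfa' (len 5) and s2='dbfceg' (len 6):
       d  b  f  c  e  g
    0  1  2  3  4  5  6
  f 1  1  2  2  3  4  5
  d 2  1  2  3  3  4  5
  h 3  2  2  3  4  4  5
  f 4  3  3  2  3  4  5
  a 5  4  4  3  3  4  5
Edit distance = dp[5][6] = 5

5


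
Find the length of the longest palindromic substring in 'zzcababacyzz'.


Scanning 'zzcababacyzz' for palindromic substrings.
Substring at positions 2-8: 'cababac'.
Check: reverse('cababac') = 'cababac' -> palindrome confirmed.
Neighbouring characters ('z' / 'y') break symmetry, so it cannot extend further.
No longer palindromic substring exists; longest length = 7

7


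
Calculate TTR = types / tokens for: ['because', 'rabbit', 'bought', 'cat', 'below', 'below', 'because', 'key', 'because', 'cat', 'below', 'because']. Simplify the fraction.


Tokens: 12
Unique types: ('because', 'below', 'bought', 'cat', 'key', 'rabbit') = 6
TTR = 6/12
Simplify: divide both by 6 -> 1/2
TTR = 1/2

1/2


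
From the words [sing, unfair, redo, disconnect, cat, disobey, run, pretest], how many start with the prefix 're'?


Checking each word for prefix 're':
  'sing' -> no (count: 0)
  'unfair' -> no (count: 0)
  'redo' -> YES, starts with 're' (count: 1)
  'disconnect' -> no (count: 1)
  'cat' -> no (count: 1)
  'disobey' -> no (count: 1)
  'run' -> no (count: 1)
  'pretest' -> no (count: 1)
Total with prefix 're': 1

1


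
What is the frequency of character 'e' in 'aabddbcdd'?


Scanning 'aabddbcdd' for 'e':
  No matches found.
Total occurrences of 'e': 0

0


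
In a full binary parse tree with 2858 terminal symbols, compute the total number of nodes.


Leaf nodes (terminals): 2858
Internal nodes = n - 1 = 2858 - 1 = 2857
Total = leaves + internal = 2858 + 2857 = 5715

5715


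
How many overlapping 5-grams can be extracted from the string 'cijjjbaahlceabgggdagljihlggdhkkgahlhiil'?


String 'cijjjbaahlceabgggdagljihlggdhkkgahlhiil' has length L = 39.
Number of overlapping n-grams = L - n + 1
Substituting: 39 - 5 + 1 = 35

35


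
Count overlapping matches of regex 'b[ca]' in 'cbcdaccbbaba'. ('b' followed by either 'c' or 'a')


Pattern: b[ca] means 'b' followed by either 'c' or 'a'.
Scanning 'cbcdaccbbaba' position-by-position:
  Pos 0: window 'cb' -> no
  Pos 1: window 'bc' -> MATCH
  Pos 2: window 'cd' -> no
  Pos 3: window 'da' -> no
  Pos 4: window 'ac' -> no
  Pos 5: window 'cc' -> no
  Pos 6: window 'cb' -> no
  Pos 7: window 'bb' -> no
  Pos 8: window 'ba' -> MATCH
  Pos 9: window 'ab' -> no
  Pos 10: window 'ba' -> MATCH
  Pos 11: window 'a' -> no
Total matches: 3

3


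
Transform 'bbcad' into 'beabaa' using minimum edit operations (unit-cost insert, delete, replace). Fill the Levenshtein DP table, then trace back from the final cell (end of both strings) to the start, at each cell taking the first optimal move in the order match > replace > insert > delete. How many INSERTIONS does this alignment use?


Edit distance = 4. Backtracking from cell (5, 6) with preference match > replace > insert > delete,
then listing the resulting alignment 'bbcad' -> 'beabaa' left to right:
  Step 1: keep 'b'
  Step 2: insert 'e' [insertion #1]
  Step 3: replace b->a
  Step 4: replace c->b
  Step 5: keep 'a'
  Step 6: replace d->a
Total insertions: 1

1


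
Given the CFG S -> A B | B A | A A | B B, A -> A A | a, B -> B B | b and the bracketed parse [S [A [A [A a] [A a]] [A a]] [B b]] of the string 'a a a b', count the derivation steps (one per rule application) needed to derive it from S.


Every bracketed nonterminal node [X ...] in the tree is produced by exactly one rule application.
Reading the tree off as a leftmost derivation:
  Step 1: S  =>  A B   (applied S -> A B)
  Step 2: A B  =>  A A B   (applied A -> A A)
  Step 3: A A B  =>  A A A B   (applied A -> A A)
  Step 4: A A A B  =>  a A A B   (applied A -> a)
  Step 5: a A A B  =>  a a A B   (applied A -> a)
  Step 6: a a A B  =>  a a a B   (applied A -> a)
  Step 7: a a a B  =>  a a a b   (applied B -> b)
Final yield: a a a b
Total rewrite steps: 7

7


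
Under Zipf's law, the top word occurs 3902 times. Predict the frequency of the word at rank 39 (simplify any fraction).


Zipf's law: freq(rank) = f1 / rank
f1 = 3902, rank = 39
freq = 3902 / 39
GCD(3902, 39) = 1
Simplified: 3902/39

3902/39


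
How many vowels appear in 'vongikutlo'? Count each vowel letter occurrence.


Scanning each character of 'vongikutlo':
  Position 1: 'v' -> consonant (running count: 0)
  Position 2: 'o' -> vowel (running count: 1)
  Position 3: 'n' -> consonant (running count: 1)
  Position 4: 'g' -> consonant (running count: 1)
  Position 5: 'i' -> vowel (running count: 2)
  Position 6: 'k' -> consonant (running count: 2)
  Position 7: 'u' -> vowel (running count: 3)
  Position 8: 't' -> consonant (running count: 3)
  Position 9: 'l' -> consonant (running count: 3)
  Position 10: 'o' -> vowel (running count: 4)
Total vowels: 4

4


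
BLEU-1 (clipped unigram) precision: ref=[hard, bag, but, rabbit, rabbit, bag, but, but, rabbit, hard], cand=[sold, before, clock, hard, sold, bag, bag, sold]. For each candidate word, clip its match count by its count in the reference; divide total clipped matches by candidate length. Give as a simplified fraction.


Reference word counts: {'bag': 2, 'but': 3, 'hard': 2, 'rabbit': 3}
Checking each candidate word (with clipping):
  'sold' -> not in reference -> no match (matches: 0)
  'before' -> not in reference -> no match (matches: 0)
  'clock' -> not in reference -> no match (matches: 0)
  'hard' -> in reference (ref count 2, used 1/2) -> match (matches: 1)
  'sold' -> not in reference -> no match (matches: 1)
  'bag' -> in reference (ref count 2, used 1/2) -> match (matches: 2)
  'bag' -> in reference (ref count 2, used 2/2) -> match (matches: 3)
  'sold' -> not in reference -> no match (matches: 3)
Clipped matches: 3, Candidate length: 8
Precision = 3/8

3/8


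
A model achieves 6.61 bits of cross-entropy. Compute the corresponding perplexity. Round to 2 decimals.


Perplexity formula: PP = 2^H
H = 6.61
PP = 2^6.61
Decompose: 2^6.61 = 2^6 * 2^0.61
2^6 = 64, 2^0.61 ~ 1.5262592
PP ~ 64 * 1.5262592 = 97.6805888
Rounded to 2 decimals: 97.68

97.68


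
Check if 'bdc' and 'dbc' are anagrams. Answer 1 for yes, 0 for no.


Sort characters of 'bdc': 'bcd'
Sort characters of 'dbc': 'bcd'
Sorted forms match -> they ARE anagrams
Result: 1

1


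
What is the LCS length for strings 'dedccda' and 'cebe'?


DP table for LCS of 'dedccda' and 'cebe':
       c  e  b  e
    0  0  0  0  0
  d 0  0  0  0  0
  e 0  0  1  1  1
  d 0  0  1  1  1
  c 0  1  1  1  1
  c 0  1  1  1  1
  d 0  1  1  1  1
  a 0  1  1  1  1
LCS: 'e'
LCS length = 1

1


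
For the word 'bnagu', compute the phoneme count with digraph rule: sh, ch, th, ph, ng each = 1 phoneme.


Parsing 'bnagu' greedily, digraphs first:
  'b' -> consonant phoneme (phonemes so far: 1)
  'n' -> consonant phoneme (phonemes so far: 2)
  'a' -> vowel phoneme (phonemes so far: 3)
  'g' -> consonant phoneme (phonemes so far: 4)
  'u' -> vowel phoneme (phonemes so far: 5)
Total phonemes: 5

5


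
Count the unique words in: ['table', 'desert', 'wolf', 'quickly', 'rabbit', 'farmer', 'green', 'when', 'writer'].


Listing all tokens and tracking unique types:
  Token 1: 'table' -> NEW (unique so far: 1)
  Token 2: 'desert' -> NEW (unique so far: 2)
  Token 3: 'wolf' -> NEW (unique so far: 3)
  Token 4: 'quickly' -> NEW (unique so far: 4)
  Token 5: 'rabbit' -> NEW (unique so far: 5)
  Token 6: 'farmer' -> NEW (unique so far: 6)
  Token 7: 'green' -> NEW (unique so far: 7)
  Token 8: 'when' -> NEW (unique so far: 8)
  Token 9: 'writer' -> NEW (unique so far: 9)
Unique types: ('desert', 'farmer', 'green', 'quickly', 'rabbit', 'table', 'when', 'wolf', 'writer')
Vocabulary size: 9

9


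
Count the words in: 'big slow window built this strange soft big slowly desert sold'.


Counting words by splitting on spaces:
  Word 1: 'big'
  Word 2: 'slow'
  Word 3: 'window'
  Word 4: 'built'
  Word 5: 'this'
  Word 6: 'strange'
  Word 7: 'soft'
  Word 8: 'big'
  Word 9: 'slowly'
  Word 10: 'desert'
  Word 11: 'sold'
Total words: 11

11


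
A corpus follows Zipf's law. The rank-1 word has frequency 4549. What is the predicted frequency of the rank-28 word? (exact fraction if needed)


Zipf's law: freq(rank) = f1 / rank
f1 = 4549, rank = 28
freq = 4549 / 28
GCD(4549, 28) = 1
Simplified: 4549/28

4549/28


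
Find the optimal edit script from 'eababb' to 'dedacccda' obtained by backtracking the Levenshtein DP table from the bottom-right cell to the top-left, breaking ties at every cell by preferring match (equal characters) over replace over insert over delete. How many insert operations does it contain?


Edit distance = 7. Backtracking from cell (6, 9) with preference match > replace > insert > delete,
then listing the resulting alignment 'eababb' -> 'dedacccda' left to right:
  Step 1: insert 'd' [insertion #1]
  Step 2: keep 'e'
  Step 3: insert 'd' [insertion #2]
  Step 4: keep 'a'
  Step 5: insert 'c' [insertion #3]
  Step 6: replace b->c
  Step 7: replace a->c
  Step 8: replace b->d
  Step 9: replace b->a
Total insertions: 3

3
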